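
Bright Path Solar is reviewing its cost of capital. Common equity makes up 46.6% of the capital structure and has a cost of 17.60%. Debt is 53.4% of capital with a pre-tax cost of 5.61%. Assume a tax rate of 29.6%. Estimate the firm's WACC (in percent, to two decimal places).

After-tax cost of debt = 5.61% × (1 − 29.6%) = 3.9494%.
WACC = 0.466 × 17.6000% + 0.534 × 3.9494% = 10.3106%.

10.31%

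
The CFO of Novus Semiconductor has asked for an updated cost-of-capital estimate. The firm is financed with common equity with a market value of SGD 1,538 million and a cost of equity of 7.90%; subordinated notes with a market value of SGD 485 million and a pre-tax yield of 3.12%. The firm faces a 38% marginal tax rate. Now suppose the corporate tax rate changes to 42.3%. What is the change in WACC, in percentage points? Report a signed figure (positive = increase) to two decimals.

Current WACC:
Total capital V = 1538 + 485 = 2023.
Equity: weight = 1538/2023 = 0.7603; cost = 7.9%.
Subordinated notes: weight = 485/2023 = 0.2397; after-tax cost = 3.12% × (1 − 38%) = 1.9344%.
WACC = 0.7603 × 7.9000% + 0.2397 × 1.9344% = 6.4698%.
After the change:
Total capital V = 1538 + 485 = 2023.
Equity: weight = 1538/2023 = 0.7603; cost = 7.9%.
Subordinated notes: weight = 485/2023 = 0.2397; after-tax cost = 3.12% × (1 − 42.3%) = 1.8002%.
WACC = 0.7603 × 7.9000% + 0.2397 × 1.8002% = 6.4376%.
Change in WACC = 6.4376% − 6.4698% = -0.0322 pp.

-0.03 pp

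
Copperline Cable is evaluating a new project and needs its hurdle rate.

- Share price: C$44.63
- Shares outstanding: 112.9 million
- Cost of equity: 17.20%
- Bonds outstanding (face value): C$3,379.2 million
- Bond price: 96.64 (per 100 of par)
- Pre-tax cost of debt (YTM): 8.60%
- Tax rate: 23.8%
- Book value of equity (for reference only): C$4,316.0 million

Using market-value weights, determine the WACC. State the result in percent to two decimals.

13.01%

Market value of equity E = 44.63 × 112.9m = 5038.727m. Market value of debt D = 3379.2m × 96.64/100 = 3265.65888m.
Total capital V = 5038.727 + 3265.65888 = 8304.38588.
Equity: weight = 5038.727/8304.38588 = 0.6068; cost = 17.2%.
Bonds outstanding: weight = 3265.65888/8304.38588 = 0.3932; after-tax cost = 8.6% × (1 − 23.8%) = 6.5532%.
WACC = 0.6068 × 17.2000% + 0.3932 × 6.5532% = 13.0132%.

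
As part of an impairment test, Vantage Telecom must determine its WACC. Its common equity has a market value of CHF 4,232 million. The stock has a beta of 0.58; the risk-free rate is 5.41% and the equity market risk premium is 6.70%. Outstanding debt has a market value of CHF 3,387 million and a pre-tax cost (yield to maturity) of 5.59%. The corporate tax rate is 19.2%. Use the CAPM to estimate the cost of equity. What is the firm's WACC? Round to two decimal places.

7.17%

Cost of equity via CAPM: Re = 5.41% + 0.58 × 6.7% = 9.2960%.
Total capital V = 4232 + 3387 = 7619.
Equity: weight = 4232/7619 = 0.5555; cost = 9.296%.
Debt: weight = 3387/7619 = 0.4445; after-tax cost = 5.59% × (1 − 19.2%) = 4.5167%.
WACC = 0.5555 × 9.2960% + 0.4445 × 4.5167% = 7.1714%.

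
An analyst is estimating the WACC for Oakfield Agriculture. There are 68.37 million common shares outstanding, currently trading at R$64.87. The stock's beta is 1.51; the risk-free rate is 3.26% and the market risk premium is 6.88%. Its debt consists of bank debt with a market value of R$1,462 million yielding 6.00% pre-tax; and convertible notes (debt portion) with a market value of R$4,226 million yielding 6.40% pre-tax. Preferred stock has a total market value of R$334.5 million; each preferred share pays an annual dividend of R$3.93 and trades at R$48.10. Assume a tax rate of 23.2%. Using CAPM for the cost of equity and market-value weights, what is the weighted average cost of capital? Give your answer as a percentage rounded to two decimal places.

8.68%

Cost of equity via CAPM: Re = 3.26% + 1.51 × 6.88% = 13.6488%.
Cost of preferred: Rp = 3.93 / 48.1 = 8.1705%.
Market value of equity E = 64.87 × 68.37m = 4435.1619m.
Total capital V = 4435.1619 + 334.5 + 1462 + 4226 = 10457.6619.
Equity: weight = 4435.1619/10457.6619 = 0.4241; cost = 13.6488%.
Preferred: weight = 334.5/10457.6619 = 0.0320; cost = 8.1705%.
Bank debt: weight = 1462/10457.6619 = 0.1398; after-tax cost = 6% × (1 − 23.2%) = 4.6080%.
Convertible notes (debt portion): weight = 4226/10457.6619 = 0.4041; after-tax cost = 6.4% × (1 − 23.2%) = 4.9152%.
WACC = 0.4241 × 13.6488% + 0.0320 × 8.1705% + 0.1398 × 4.6080% + 0.4041 × 4.9152% = 8.6804%.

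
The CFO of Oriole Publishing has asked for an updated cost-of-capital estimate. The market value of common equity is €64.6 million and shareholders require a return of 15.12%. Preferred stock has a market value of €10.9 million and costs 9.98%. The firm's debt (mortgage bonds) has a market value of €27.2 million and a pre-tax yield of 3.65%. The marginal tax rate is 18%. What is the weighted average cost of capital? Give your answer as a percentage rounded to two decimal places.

Total capital V = 64.6 + 10.9 + 27.2 = 102.7.
Equity: weight = 64.6/102.7 = 0.6290; cost = 15.12%.
Preferred: weight = 10.9/102.7 = 0.1061; cost = 9.98%.
Mortgage bonds: weight = 27.2/102.7 = 0.2648; after-tax cost = 3.65% × (1 − 18%) = 2.9930%.
WACC = 0.6290 × 15.1200% + 0.1061 × 9.9800% + 0.2648 × 2.9930% = 11.3626%.

11.36%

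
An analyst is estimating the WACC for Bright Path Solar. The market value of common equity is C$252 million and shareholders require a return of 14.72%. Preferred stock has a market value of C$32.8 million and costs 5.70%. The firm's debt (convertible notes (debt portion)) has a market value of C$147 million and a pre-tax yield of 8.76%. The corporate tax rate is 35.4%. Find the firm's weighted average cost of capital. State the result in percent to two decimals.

10.95%

Total capital V = 252 + 32.8 + 147 = 431.8.
Equity: weight = 252/431.8 = 0.5836; cost = 14.72%.
Preferred: weight = 32.8/431.8 = 0.0760; cost = 5.7%.
Convertible notes (debt portion): weight = 147/431.8 = 0.3404; after-tax cost = 8.76% × (1 − 35.4%) = 5.6590%.
WACC = 0.5836 × 14.7200% + 0.0760 × 5.7000% + 0.3404 × 5.6590% = 10.9501%.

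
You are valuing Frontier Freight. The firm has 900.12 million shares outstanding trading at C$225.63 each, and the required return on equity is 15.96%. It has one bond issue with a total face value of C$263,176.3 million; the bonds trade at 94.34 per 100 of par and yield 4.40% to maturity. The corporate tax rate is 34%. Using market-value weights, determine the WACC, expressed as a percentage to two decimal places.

Market value of equity E = 225.63 × 900.12m = 203094.0756m. Market value of debt D = 263176.3m × 94.34/100 = 248280.52142m.
Total capital V = 203094.0756 + 248280.52142 = 451374.59702.
Equity: weight = 203094.0756/451374.59702 = 0.4499; cost = 15.96%.
Bonds outstanding: weight = 248280.52142/451374.59702 = 0.5501; after-tax cost = 4.4% × (1 − 34%) = 2.9040%.
WACC = 0.4499 × 15.9600% + 0.5501 × 2.9040% = 8.7785%.

8.78%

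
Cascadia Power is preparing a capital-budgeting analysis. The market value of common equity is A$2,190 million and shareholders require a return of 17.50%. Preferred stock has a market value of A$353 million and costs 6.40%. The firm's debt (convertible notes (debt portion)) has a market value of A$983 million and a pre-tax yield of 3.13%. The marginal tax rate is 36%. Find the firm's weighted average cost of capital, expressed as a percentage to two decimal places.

Total capital V = 2190 + 353 + 983 = 3526.
Equity: weight = 2190/3526 = 0.6211; cost = 17.5%.
Preferred: weight = 353/3526 = 0.1001; cost = 6.4%.
Convertible notes (debt portion): weight = 983/3526 = 0.2788; after-tax cost = 3.13% × (1 − 36%) = 2.0032%.
WACC = 0.6211 × 17.5000% + 0.1001 × 6.4000% + 0.2788 × 2.0032% = 12.0684%.

12.07%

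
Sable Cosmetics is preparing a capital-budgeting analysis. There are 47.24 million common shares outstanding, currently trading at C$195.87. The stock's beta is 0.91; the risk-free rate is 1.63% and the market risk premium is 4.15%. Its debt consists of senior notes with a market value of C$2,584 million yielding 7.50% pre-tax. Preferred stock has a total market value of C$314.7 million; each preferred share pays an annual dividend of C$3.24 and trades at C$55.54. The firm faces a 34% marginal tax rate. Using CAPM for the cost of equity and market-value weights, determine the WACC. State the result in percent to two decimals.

5.32%

Cost of equity via CAPM: Re = 1.63% + 0.91 × 4.15% = 5.4065%.
Cost of preferred: Rp = 3.24 / 55.54 = 5.8336%.
Market value of equity E = 195.87 × 47.24m = 9252.8988m.
Total capital V = 9252.8988 + 314.7 + 2584 = 12151.5988.
Equity: weight = 9252.8988/12151.5988 = 0.7615; cost = 5.4065%.
Preferred: weight = 314.7/12151.5988 = 0.0259; cost = 5.8336%.
Senior notes: weight = 2584/12151.5988 = 0.2126; after-tax cost = 7.5% × (1 − 34%) = 4.9500%.
WACC = 0.7615 × 5.4065% + 0.0259 × 5.8336% + 0.2126 × 4.9500% = 5.3205%.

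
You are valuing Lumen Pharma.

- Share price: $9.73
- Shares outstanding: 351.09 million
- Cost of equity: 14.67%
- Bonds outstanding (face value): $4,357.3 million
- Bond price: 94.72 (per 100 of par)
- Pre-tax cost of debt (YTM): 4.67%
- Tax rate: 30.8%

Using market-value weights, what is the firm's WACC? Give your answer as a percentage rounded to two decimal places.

Market value of equity E = 9.73 × 351.09m = 3416.1057m. Market value of debt D = 4357.3m × 94.72/100 = 4127.23456m.
Total capital V = 3416.1057 + 4127.23456 = 7543.34026.
Equity: weight = 3416.1057/7543.34026 = 0.4529; cost = 14.67%.
Bonds outstanding: weight = 4127.23456/7543.34026 = 0.5471; after-tax cost = 4.67% × (1 − 30.8%) = 3.2316%.
WACC = 0.4529 × 14.6700% + 0.5471 × 3.2316% = 8.4117%.

8.41%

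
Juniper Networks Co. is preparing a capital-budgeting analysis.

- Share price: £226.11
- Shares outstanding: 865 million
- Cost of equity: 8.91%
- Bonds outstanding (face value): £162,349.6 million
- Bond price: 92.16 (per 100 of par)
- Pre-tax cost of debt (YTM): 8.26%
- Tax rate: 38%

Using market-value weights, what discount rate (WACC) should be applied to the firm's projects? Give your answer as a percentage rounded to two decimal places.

7.27%

Market value of equity E = 226.11 × 865m = 195585.15m. Market value of debt D = 162349.6m × 92.16/100 = 149621.39136m.
Total capital V = 195585.15 + 149621.39136 = 345206.54136.
Equity: weight = 195585.15/345206.54136 = 0.5666; cost = 8.91%.
Bonds outstanding: weight = 149621.39136/345206.54136 = 0.4334; after-tax cost = 8.26% × (1 − 38%) = 5.1212%.
WACC = 0.5666 × 8.9100% + 0.4334 × 5.1212% = 7.2678%.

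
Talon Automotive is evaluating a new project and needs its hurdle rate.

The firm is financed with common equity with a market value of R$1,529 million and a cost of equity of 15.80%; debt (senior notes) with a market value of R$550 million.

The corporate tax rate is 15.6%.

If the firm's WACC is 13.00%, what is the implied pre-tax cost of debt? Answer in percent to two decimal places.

Total capital V = 1529 + 550 = 2079.
Equity weight = 1529/2079 = 0.7354.
Senior notes weight = 550/2079 = 0.2646.
Equity contribution = 0.7354 × 15.8% = 11.6201%.
Remaining for debt = 13.0% − 11.6201% = 1.3799%.
Rd × (1 − 15.6%) × 0.2646 = 1.3799%  ⇒  Rd = 6.1801%.

6.18%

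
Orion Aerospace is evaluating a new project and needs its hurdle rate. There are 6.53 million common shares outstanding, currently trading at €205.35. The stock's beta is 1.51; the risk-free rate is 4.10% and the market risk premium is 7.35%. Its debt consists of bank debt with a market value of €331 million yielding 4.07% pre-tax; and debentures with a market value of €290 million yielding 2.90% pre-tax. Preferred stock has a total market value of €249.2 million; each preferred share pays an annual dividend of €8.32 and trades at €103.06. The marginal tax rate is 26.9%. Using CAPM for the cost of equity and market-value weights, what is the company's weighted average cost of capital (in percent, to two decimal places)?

Cost of equity via CAPM: Re = 4.1% + 1.51 × 7.35% = 15.1985%.
Cost of preferred: Rp = 8.32 / 103.06 = 8.0730%.
Market value of equity E = 205.35 × 6.53m = 1340.9355m.
Total capital V = 1340.9355 + 249.2 + 331 + 290 = 2211.1355.
Equity: weight = 1340.9355/2211.1355 = 0.6064; cost = 15.1985%.
Preferred: weight = 249.2/2211.1355 = 0.1127; cost = 8.073%.
Bank debt: weight = 331/2211.1355 = 0.1497; after-tax cost = 4.07% × (1 − 26.9%) = 2.9752%.
Debentures: weight = 290/2211.1355 = 0.1312; after-tax cost = 2.9% × (1 − 26.9%) = 2.1199%.
WACC = 0.6064 × 15.1985% + 0.1127 × 8.0730% + 0.1497 × 2.9752% + 0.1312 × 2.1199% = 10.8503%.

10.85%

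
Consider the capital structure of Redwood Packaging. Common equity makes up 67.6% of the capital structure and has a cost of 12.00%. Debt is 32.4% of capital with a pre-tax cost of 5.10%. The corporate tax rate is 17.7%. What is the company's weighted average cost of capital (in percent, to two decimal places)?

9.47%

After-tax cost of debt = 5.1% × (1 − 17.7%) = 4.1973%.
WACC = 0.676 × 12.0000% + 0.324 × 4.1973% = 9.4719%.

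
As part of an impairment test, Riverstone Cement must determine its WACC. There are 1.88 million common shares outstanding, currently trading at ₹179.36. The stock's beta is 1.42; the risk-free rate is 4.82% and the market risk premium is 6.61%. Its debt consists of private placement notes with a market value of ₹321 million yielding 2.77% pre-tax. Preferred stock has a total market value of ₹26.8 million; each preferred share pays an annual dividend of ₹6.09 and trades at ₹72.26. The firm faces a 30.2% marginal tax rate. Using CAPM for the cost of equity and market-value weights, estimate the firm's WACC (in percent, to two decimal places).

8.23%

Cost of equity via CAPM: Re = 4.82% + 1.42 × 6.61% = 14.2062%.
Cost of preferred: Rp = 6.09 / 72.26 = 8.4279%.
Market value of equity E = 179.36 × 1.88m = 337.1968m.
Total capital V = 337.1968 + 26.8 + 321 = 684.9968.
Equity: weight = 337.1968/684.9968 = 0.4923; cost = 14.2062%.
Preferred: weight = 26.8/684.9968 = 0.0391; cost = 8.4279%.
Private placement notes: weight = 321/684.9968 = 0.4686; after-tax cost = 2.77% × (1 − 30.2%) = 1.9335%.
WACC = 0.4923 × 14.2062% + 0.0391 × 8.4279% + 0.4686 × 1.9335% = 8.2289%.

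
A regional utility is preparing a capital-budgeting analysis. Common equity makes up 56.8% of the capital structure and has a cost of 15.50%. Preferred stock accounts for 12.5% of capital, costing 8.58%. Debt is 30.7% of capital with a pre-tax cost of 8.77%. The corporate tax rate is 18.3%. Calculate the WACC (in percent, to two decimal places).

12.08%

After-tax cost of debt = 8.77% × (1 − 18.3%) = 7.1651%.
WACC = 0.568 × 15.5000% + 0.125 × 8.5800% + 0.307 × 7.1651% = 12.0762%.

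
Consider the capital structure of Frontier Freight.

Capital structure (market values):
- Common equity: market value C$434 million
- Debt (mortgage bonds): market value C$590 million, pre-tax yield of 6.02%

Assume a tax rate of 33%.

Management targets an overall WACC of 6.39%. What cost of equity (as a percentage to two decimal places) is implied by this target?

Total capital V = 434 + 590 = 1024.
Equity weight = 434/1024 = 0.4238.
Mortgage bonds weight = 590/1024 = 0.5762.
Debt contribution = 0.5762 × 6.02% × (1 − 33%) = 2.3239%.
Required equity contribution = 6.39% − 2.3239% = 4.0661%.
Re = 4.0661% / 0.4238 = 9.5937%.

9.59%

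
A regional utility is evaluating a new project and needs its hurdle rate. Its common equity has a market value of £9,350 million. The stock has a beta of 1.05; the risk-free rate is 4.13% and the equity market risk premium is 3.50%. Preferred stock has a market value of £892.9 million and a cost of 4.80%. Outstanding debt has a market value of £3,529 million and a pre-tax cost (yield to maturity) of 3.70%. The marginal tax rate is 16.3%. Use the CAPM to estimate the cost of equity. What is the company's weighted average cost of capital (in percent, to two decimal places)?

6.40%

Cost of equity via CAPM: Re = 4.13% + 1.05 × 3.5% = 7.8050%.
Total capital V = 9350 + 892.9 + 3529 = 13771.9.
Equity: weight = 9350/13771.9 = 0.6789; cost = 7.805%.
Preferred: weight = 892.9/13771.9 = 0.0648; cost = 4.8%.
Debt: weight = 3529/13771.9 = 0.2562; after-tax cost = 3.7% × (1 − 16.3%) = 3.0969%.
WACC = 0.6789 × 7.8050% + 0.0648 × 4.8000% + 0.2562 × 3.0969% = 6.4037%.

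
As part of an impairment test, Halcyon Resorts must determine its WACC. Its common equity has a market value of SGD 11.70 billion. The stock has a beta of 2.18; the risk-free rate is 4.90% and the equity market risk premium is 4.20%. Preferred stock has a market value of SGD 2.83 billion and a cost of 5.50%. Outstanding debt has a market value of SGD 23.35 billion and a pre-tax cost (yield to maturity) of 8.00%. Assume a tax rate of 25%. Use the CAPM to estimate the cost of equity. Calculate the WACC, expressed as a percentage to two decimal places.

Cost of equity via CAPM: Re = 4.9% + 2.18 × 4.2% = 14.0560%.
Total capital V = 11.7 + 2.83 + 23.35 = 37.88.
Equity: weight = 11.7/37.88 = 0.3089; cost = 14.056%.
Preferred: weight = 2.83/37.88 = 0.0747; cost = 5.5%.
Debt: weight = 23.35/37.88 = 0.6164; after-tax cost = 8% × (1 − 25%) = 6.0000%.
WACC = 0.3089 × 14.0560% + 0.0747 × 5.5000% + 0.6164 × 6.0000% = 8.4509%.

8.45%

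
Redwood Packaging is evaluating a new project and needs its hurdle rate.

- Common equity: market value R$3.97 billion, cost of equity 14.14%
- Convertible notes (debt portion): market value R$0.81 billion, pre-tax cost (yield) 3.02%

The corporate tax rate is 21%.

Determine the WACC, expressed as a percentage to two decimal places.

12.15%

Total capital V = 3.97 + 0.81 = 4.78.
Equity: weight = 3.97/4.78 = 0.8305; cost = 14.14%.
Convertible notes (debt portion): weight = 0.81/4.78 = 0.1695; after-tax cost = 3.02% × (1 − 21%) = 2.3858%.
WACC = 0.8305 × 14.1400% + 0.1695 × 2.3858% = 12.1482%.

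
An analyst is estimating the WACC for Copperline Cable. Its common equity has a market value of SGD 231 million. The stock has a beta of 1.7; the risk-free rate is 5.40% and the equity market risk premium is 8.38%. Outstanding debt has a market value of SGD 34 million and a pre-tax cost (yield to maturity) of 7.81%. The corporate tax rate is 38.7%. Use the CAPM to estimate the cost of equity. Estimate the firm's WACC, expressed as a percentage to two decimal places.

Cost of equity via CAPM: Re = 5.4% + 1.7 × 8.38% = 19.6460%.
Total capital V = 231 + 34 = 265.
Equity: weight = 231/265 = 0.8717; cost = 19.646%.
Debt: weight = 34/265 = 0.1283; after-tax cost = 7.81% × (1 − 38.7%) = 4.7875%.
WACC = 0.8717 × 19.6460% + 0.1283 × 4.7875% = 17.7396%.

17.74%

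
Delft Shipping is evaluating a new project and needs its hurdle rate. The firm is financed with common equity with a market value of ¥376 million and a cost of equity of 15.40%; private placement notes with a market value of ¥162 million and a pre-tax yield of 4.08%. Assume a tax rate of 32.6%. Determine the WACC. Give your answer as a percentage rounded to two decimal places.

Total capital V = 376 + 162 = 538.
Equity: weight = 376/538 = 0.6989; cost = 15.4%.
Private placement notes: weight = 162/538 = 0.3011; after-tax cost = 4.08% × (1 − 32.6%) = 2.7499%.
WACC = 0.6989 × 15.4000% + 0.3011 × 2.7499% = 11.5909%.

11.59%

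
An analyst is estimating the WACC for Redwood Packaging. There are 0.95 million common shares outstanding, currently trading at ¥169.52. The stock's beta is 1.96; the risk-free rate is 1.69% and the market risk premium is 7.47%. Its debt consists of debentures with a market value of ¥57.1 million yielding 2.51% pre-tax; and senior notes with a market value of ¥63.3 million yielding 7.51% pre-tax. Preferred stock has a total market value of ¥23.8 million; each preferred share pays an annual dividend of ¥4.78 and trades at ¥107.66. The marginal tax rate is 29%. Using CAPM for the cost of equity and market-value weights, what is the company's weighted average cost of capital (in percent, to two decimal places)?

Cost of equity via CAPM: Re = 1.69% + 1.96 × 7.47% = 16.3312%.
Cost of preferred: Rp = 4.78 / 107.66 = 4.4399%.
Market value of equity E = 169.52 × 0.95m = 161.044m.
Total capital V = 161.044 + 23.8 + 57.1 + 63.3 = 305.244.
Equity: weight = 161.044/305.244 = 0.5276; cost = 16.3312%.
Preferred: weight = 23.8/305.244 = 0.0780; cost = 4.4399%.
Debentures: weight = 57.1/305.244 = 0.1871; after-tax cost = 2.51% × (1 − 29%) = 1.7821%.
Senior notes: weight = 63.3/305.244 = 0.2074; after-tax cost = 7.51% × (1 − 29%) = 5.3321%.
WACC = 0.5276 × 16.3312% + 0.0780 × 4.4399% + 0.1871 × 1.7821% + 0.2074 × 5.3321% = 10.4015%.

10.40%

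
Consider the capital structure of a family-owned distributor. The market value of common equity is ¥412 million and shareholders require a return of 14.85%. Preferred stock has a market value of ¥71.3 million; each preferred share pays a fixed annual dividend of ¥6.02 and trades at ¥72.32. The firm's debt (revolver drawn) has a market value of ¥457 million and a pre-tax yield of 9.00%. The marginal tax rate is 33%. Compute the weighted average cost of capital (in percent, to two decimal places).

10.07%

Cost of preferred: Rp = 6.02 / 72.32 = 8.3241%.
Total capital V = 412 + 71.3 + 457 = 940.3.
Equity: weight = 412/940.3 = 0.4382; cost = 14.85%.
Preferred: weight = 71.3/940.3 = 0.0758; cost = 8.3241%.
Revolver drawn: weight = 457/940.3 = 0.4860; after-tax cost = 9% × (1 − 33%) = 6.0300%.
WACC = 0.4382 × 14.8500% + 0.0758 × 8.3241% + 0.4860 × 6.0300% = 10.0685%.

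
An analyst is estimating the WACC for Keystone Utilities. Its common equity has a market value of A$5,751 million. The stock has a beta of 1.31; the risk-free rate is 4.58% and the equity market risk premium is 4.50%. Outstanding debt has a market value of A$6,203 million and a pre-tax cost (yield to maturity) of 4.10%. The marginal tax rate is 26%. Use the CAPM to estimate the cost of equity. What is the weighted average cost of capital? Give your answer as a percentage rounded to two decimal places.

Cost of equity via CAPM: Re = 4.58% + 1.31 × 4.5% = 10.4750%.
Total capital V = 5751 + 6203 = 11954.
Equity: weight = 5751/11954 = 0.4811; cost = 10.475%.
Debt: weight = 6203/11954 = 0.5189; after-tax cost = 4.1% × (1 − 26%) = 3.0340%.
WACC = 0.4811 × 10.4750% + 0.5189 × 3.0340% = 6.6138%.

6.61%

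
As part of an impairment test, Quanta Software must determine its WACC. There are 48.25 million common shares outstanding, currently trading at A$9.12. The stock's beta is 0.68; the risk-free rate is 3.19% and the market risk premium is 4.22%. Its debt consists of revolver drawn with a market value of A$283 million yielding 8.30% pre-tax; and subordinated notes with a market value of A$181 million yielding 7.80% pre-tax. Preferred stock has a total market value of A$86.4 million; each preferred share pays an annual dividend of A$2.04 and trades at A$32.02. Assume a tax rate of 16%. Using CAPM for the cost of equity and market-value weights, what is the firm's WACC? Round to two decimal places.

Cost of equity via CAPM: Re = 3.19% + 0.68 × 4.22% = 6.0596%.
Cost of preferred: Rp = 2.04 / 32.02 = 6.3710%.
Market value of equity E = 9.12 × 48.25m = 440.04m.
Total capital V = 440.04 + 86.4 + 283 + 181 = 990.44.
Equity: weight = 440.04/990.44 = 0.4443; cost = 6.0596%.
Preferred: weight = 86.4/990.44 = 0.0872; cost = 6.371%.
Revolver drawn: weight = 283/990.44 = 0.2857; after-tax cost = 8.3% × (1 − 16%) = 6.9720%.
Subordinated notes: weight = 181/990.44 = 0.1827; after-tax cost = 7.8% × (1 − 16%) = 6.5520%.
WACC = 0.4443 × 6.0596% + 0.0872 × 6.3710% + 0.2857 × 6.9720% + 0.1827 × 6.5520% = 6.4375%.

6.44%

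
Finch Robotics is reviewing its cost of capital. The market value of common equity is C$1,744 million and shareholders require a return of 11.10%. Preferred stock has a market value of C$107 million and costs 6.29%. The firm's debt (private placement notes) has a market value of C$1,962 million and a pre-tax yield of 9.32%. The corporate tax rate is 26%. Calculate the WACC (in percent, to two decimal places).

8.80%

Total capital V = 1744 + 107 + 1962 = 3813.
Equity: weight = 1744/3813 = 0.4574; cost = 11.1%.
Preferred: weight = 107/3813 = 0.0281; cost = 6.29%.
Private placement notes: weight = 1962/3813 = 0.5146; after-tax cost = 9.32% × (1 − 26%) = 6.8968%.
WACC = 0.4574 × 11.1000% + 0.0281 × 6.2900% + 0.5146 × 6.8968% = 8.8022%.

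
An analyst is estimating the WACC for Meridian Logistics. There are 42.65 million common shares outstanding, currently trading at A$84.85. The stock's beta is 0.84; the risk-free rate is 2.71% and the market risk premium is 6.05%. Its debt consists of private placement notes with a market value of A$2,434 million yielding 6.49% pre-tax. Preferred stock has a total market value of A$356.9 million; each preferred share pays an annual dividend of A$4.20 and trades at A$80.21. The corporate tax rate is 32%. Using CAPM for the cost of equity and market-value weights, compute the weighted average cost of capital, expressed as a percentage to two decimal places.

6.37%

Cost of equity via CAPM: Re = 2.71% + 0.84 × 6.05% = 7.7920%.
Cost of preferred: Rp = 4.2 / 80.21 = 5.2363%.
Market value of equity E = 84.85 × 42.65m = 3618.8525m.
Total capital V = 3618.8525 + 356.9 + 2434 = 6409.7525.
Equity: weight = 3618.8525/6409.7525 = 0.5646; cost = 7.792%.
Preferred: weight = 356.9/6409.7525 = 0.0557; cost = 5.2363%.
Private placement notes: weight = 2434/6409.7525 = 0.3797; after-tax cost = 6.49% × (1 − 32%) = 4.4132%.
WACC = 0.5646 × 7.7920% + 0.0557 × 5.2363% + 0.3797 × 4.4132% = 6.3667%.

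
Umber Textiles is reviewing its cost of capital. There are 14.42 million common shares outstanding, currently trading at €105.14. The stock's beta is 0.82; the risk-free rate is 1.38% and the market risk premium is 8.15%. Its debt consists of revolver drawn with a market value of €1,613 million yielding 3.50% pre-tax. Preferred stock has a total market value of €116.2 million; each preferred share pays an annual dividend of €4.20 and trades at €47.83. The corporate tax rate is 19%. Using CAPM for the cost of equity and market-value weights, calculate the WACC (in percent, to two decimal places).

Cost of equity via CAPM: Re = 1.38% + 0.82 × 8.15% = 8.0630%.
Cost of preferred: Rp = 4.2 / 47.83 = 8.7811%.
Market value of equity E = 105.14 × 14.42m = 1516.1188m.
Total capital V = 1516.1188 + 116.2 + 1613 = 3245.3188.
Equity: weight = 1516.1188/3245.3188 = 0.4672; cost = 8.063%.
Preferred: weight = 116.2/3245.3188 = 0.0358; cost = 8.7811%.
Revolver drawn: weight = 1613/3245.3188 = 0.4970; after-tax cost = 3.5% × (1 − 19%) = 2.8350%.
WACC = 0.4672 × 8.0630% + 0.0358 × 8.7811% + 0.4970 × 2.8350% = 5.4903%.

5.49%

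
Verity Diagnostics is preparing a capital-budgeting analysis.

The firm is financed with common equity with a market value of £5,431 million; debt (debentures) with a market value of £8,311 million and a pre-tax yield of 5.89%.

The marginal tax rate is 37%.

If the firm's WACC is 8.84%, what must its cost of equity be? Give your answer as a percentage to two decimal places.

16.69%

Total capital V = 5431 + 8311 = 13742.
Equity weight = 5431/13742 = 0.3952.
Debentures weight = 8311/13742 = 0.6048.
Debt contribution = 0.6048 × 5.89% × (1 − 37%) = 2.2442%.
Required equity contribution = 8.84% − 2.2442% = 6.5958%.
Re = 6.5958% / 0.3952 = 16.6893%.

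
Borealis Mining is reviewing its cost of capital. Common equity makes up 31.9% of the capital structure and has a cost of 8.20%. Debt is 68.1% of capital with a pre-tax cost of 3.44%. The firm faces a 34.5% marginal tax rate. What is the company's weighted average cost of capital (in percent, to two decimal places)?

After-tax cost of debt = 3.44% × (1 − 34.5%) = 2.2532%.
WACC = 0.319 × 8.2000% + 0.681 × 2.2532% = 4.1502%.

4.15%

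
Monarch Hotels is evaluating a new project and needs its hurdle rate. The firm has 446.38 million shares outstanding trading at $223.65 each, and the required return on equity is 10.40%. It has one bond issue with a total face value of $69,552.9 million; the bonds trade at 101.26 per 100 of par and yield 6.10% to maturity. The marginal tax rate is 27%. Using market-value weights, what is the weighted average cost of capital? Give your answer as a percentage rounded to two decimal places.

7.94%

Market value of equity E = 223.65 × 446.38m = 99832.887m. Market value of debt D = 69552.9m × 101.26/100 = 70429.26654m.
Total capital V = 99832.887 + 70429.26654 = 170262.15354.
Equity: weight = 99832.887/170262.15354 = 0.5863; cost = 10.4%.
Bonds outstanding: weight = 70429.26654/170262.15354 = 0.4137; after-tax cost = 6.1% × (1 − 27%) = 4.4530%.
WACC = 0.5863 × 10.4000% + 0.4137 × 4.4530% = 7.9400%.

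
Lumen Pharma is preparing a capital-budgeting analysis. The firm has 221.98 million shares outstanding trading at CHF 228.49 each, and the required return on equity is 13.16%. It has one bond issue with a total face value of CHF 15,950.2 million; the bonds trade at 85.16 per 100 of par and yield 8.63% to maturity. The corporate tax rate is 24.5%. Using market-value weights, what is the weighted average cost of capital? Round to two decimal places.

11.76%

Market value of equity E = 228.49 × 221.98m = 50720.2102m. Market value of debt D = 15950.2m × 85.16/100 = 13583.19032m.
Total capital V = 50720.2102 + 13583.19032 = 64303.40052.
Equity: weight = 50720.2102/64303.40052 = 0.7888; cost = 13.16%.
Bonds outstanding: weight = 13583.19032/64303.40052 = 0.2112; after-tax cost = 8.63% × (1 − 24.5%) = 6.5157%.
WACC = 0.7888 × 13.1600% + 0.2112 × 6.5157% = 11.7565%.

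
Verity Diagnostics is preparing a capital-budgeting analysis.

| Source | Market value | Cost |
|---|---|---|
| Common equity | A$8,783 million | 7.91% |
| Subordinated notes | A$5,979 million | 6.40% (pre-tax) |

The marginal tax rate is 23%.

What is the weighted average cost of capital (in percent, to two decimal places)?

Total capital V = 8783 + 5979 = 14762.
Equity: weight = 8783/14762 = 0.5950; cost = 7.91%.
Subordinated notes: weight = 5979/14762 = 0.4050; after-tax cost = 6.4% × (1 − 23%) = 4.9280%.
WACC = 0.5950 × 7.9100% + 0.4050 × 4.9280% = 6.7022%.

6.70%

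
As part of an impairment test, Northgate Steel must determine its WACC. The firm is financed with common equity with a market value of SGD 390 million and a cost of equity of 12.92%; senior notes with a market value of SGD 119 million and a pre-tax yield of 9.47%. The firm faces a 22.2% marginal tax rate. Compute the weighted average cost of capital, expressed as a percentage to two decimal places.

11.62%

Total capital V = 390 + 119 = 509.
Equity: weight = 390/509 = 0.7662; cost = 12.92%.
Senior notes: weight = 119/509 = 0.2338; after-tax cost = 9.47% × (1 − 22.2%) = 7.3677%.
WACC = 0.7662 × 12.9200% + 0.2338 × 7.3677% = 11.6219%.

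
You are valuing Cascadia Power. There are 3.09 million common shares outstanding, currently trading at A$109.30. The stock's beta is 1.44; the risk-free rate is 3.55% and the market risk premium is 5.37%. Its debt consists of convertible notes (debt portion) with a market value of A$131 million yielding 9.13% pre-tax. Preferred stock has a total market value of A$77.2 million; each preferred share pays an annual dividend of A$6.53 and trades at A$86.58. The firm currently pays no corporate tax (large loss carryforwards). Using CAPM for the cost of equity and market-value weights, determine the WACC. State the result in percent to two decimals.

10.24%

Cost of equity via CAPM: Re = 3.55% + 1.44 × 5.37% = 11.2828%.
Cost of preferred: Rp = 6.53 / 86.58 = 7.5422%.
Market value of equity E = 109.3 × 3.09m = 337.737m.
Total capital V = 337.737 + 77.2 + 131 = 545.937.
Equity: weight = 337.737/545.937 = 0.6186; cost = 11.2828%.
Preferred: weight = 77.2/545.937 = 0.1414; cost = 7.5422%.
Convertible notes (debt portion): weight = 131/545.937 = 0.2400; after-tax cost = 9.13% × (1 − 0%) = 9.1300%.
WACC = 0.6186 × 11.2828% + 0.1414 × 7.5422% + 0.2400 × 9.1300% = 10.2373%.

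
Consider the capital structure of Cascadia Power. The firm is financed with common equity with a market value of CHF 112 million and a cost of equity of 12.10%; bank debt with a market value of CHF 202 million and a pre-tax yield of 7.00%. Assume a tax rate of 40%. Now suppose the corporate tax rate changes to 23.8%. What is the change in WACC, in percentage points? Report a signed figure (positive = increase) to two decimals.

Current WACC:
Total capital V = 112 + 202 = 314.
Equity: weight = 112/314 = 0.3567; cost = 12.1%.
Bank debt: weight = 202/314 = 0.6433; after-tax cost = 7% × (1 − 40%) = 4.2000%.
WACC = 0.3567 × 12.1000% + 0.6433 × 4.2000% = 7.0178%.
After the change:
Total capital V = 112 + 202 = 314.
Equity: weight = 112/314 = 0.3567; cost = 12.1%.
Bank debt: weight = 202/314 = 0.6433; after-tax cost = 7% × (1 − 23.8%) = 5.3340%.
WACC = 0.3567 × 12.1000% + 0.6433 × 5.3340% = 7.7474%.
Change in WACC = 7.7474% − 7.0178% = 0.7295 pp.

+0.73 pp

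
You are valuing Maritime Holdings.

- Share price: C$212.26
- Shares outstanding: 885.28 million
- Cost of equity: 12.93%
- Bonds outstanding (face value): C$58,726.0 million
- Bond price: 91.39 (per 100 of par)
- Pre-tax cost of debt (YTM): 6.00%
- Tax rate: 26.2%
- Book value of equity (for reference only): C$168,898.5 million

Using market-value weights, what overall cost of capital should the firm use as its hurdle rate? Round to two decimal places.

11.04%

Market value of equity E = 212.26 × 885.28m = 187909.5328m. Market value of debt D = 58726m × 91.39/100 = 53669.6914m.
Total capital V = 187909.5328 + 53669.6914 = 241579.2242.
Equity: weight = 187909.5328/241579.2242 = 0.7778; cost = 12.93%.
Bonds outstanding: weight = 53669.6914/241579.2242 = 0.2222; after-tax cost = 6% × (1 − 26.2%) = 4.4280%.
WACC = 0.7778 × 12.9300% + 0.2222 × 4.4280% = 11.0412%.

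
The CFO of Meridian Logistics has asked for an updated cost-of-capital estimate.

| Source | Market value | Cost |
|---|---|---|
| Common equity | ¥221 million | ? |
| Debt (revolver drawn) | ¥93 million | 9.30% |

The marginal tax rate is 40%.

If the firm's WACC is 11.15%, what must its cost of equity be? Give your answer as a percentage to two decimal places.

Total capital V = 221 + 93 = 314.
Equity weight = 221/314 = 0.7038.
Revolver drawn weight = 93/314 = 0.2962.
Debt contribution = 0.2962 × 9.3% × (1 − 40%) = 1.6527%.
Required equity contribution = 11.15% − 1.6527% = 9.4973%.
Re = 9.4973% / 0.7038 = 13.4939%.

13.49%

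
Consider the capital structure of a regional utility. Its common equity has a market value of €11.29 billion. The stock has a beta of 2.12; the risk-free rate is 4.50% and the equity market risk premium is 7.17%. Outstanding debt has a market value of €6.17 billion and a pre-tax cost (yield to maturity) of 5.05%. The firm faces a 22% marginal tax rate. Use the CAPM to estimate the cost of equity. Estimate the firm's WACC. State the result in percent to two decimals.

Cost of equity via CAPM: Re = 4.5% + 2.12 × 7.17% = 19.7004%.
Total capital V = 11.29 + 6.17 = 17.46.
Equity: weight = 11.29/17.46 = 0.6466; cost = 19.7004%.
Debt: weight = 6.17/17.46 = 0.3534; after-tax cost = 5.05% × (1 − 22%) = 3.9390%.
WACC = 0.6466 × 19.7004% + 0.3534 × 3.9390% = 14.1306%.

14.13%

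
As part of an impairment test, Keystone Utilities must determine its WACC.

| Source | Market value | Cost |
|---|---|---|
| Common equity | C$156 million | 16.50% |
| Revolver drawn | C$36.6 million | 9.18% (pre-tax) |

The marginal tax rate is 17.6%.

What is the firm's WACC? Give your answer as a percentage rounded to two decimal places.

Total capital V = 156 + 36.6 = 192.6.
Equity: weight = 156/192.6 = 0.8100; cost = 16.5%.
Revolver drawn: weight = 36.6/192.6 = 0.1900; after-tax cost = 9.18% × (1 − 17.6%) = 7.5643%.
WACC = 0.8100 × 16.5000% + 0.1900 × 7.5643% = 14.8019%.

14.80%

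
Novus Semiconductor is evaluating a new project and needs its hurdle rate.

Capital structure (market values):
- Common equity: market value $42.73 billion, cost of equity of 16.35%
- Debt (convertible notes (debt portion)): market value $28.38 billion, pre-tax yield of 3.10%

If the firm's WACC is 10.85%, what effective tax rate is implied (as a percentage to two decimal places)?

Total capital V = 42.73 + 28.38 = 71.11.
Equity weight = 42.73/71.11 = 0.6009.
Convertible notes (debt portion) weight = 28.38/71.11 = 0.3991.
Equity contribution = 0.6009 × 16.35% = 9.8247%.
Debt contribution must be 10.85% − 9.8247% = 1.0253%.
0.3991 × 3.1% × (1 − T) = 1.0253%  ⇒  (1 − T) = 0.8287.
T = 17.1293%.

17.13%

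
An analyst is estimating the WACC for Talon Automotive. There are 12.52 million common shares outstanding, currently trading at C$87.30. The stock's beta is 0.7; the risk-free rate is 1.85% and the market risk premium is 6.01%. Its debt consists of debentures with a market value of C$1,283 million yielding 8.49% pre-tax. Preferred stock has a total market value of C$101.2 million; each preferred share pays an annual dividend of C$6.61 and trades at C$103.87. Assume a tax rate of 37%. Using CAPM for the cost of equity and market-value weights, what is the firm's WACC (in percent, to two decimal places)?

Cost of equity via CAPM: Re = 1.85% + 0.7 × 6.01% = 6.0570%.
Cost of preferred: Rp = 6.61 / 103.87 = 6.3637%.
Market value of equity E = 87.3 × 12.52m = 1092.996m.
Total capital V = 1092.996 + 101.2 + 1283 = 2477.196.
Equity: weight = 1092.996/2477.196 = 0.4412; cost = 6.057%.
Preferred: weight = 101.2/2477.196 = 0.0409; cost = 6.3637%.
Debentures: weight = 1283/2477.196 = 0.5179; after-tax cost = 8.49% × (1 − 37%) = 5.3487%.
WACC = 0.4412 × 6.0570% + 0.0409 × 6.3637% + 0.5179 × 5.3487% = 5.7027%.

5.70%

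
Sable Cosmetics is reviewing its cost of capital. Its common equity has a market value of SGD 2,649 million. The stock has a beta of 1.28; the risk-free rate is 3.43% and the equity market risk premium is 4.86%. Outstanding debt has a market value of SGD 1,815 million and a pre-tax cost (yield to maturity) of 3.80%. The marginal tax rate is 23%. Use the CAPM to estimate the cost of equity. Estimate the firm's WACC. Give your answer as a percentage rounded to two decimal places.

6.92%

Cost of equity via CAPM: Re = 3.43% + 1.28 × 4.86% = 9.6508%.
Total capital V = 2649 + 1815 = 4464.
Equity: weight = 2649/4464 = 0.5934; cost = 9.6508%.
Debt: weight = 1815/4464 = 0.4066; after-tax cost = 3.8% × (1 − 23%) = 2.9260%.
WACC = 0.5934 × 9.6508% + 0.4066 × 2.9260% = 6.9166%.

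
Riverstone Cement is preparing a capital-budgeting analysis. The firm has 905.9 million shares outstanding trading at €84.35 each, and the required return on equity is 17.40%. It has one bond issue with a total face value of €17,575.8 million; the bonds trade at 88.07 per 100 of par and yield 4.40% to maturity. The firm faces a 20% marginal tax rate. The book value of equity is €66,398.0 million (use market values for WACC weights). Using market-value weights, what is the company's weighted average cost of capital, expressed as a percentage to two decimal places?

Market value of equity E = 84.35 × 905.9m = 76412.665m. Market value of debt D = 17575.8m × 88.07/100 = 15479.00706m.
Total capital V = 76412.665 + 15479.00706 = 91891.67206.
Equity: weight = 76412.665/91891.67206 = 0.8316; cost = 17.4%.
Bonds outstanding: weight = 15479.00706/91891.67206 = 0.1684; after-tax cost = 4.4% × (1 − 20%) = 3.5200%.
WACC = 0.8316 × 17.4000% + 0.1684 × 3.5200% = 15.0619%.

15.06%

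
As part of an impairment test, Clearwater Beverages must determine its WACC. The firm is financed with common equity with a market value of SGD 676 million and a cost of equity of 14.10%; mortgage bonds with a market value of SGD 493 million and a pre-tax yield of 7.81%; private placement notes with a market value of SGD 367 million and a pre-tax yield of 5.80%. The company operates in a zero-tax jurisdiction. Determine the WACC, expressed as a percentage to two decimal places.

10.10%

Total capital V = 676 + 493 + 367 = 1536.
Equity: weight = 676/1536 = 0.4401; cost = 14.1%.
Mortgage bonds: weight = 493/1536 = 0.3210; after-tax cost = 7.81% × (1 − 0%) = 7.8100%.
Private placement notes: weight = 367/1536 = 0.2389; after-tax cost = 5.8% × (1 − 0%) = 5.8000%.
WACC = 0.4401 × 14.1000% + 0.3210 × 7.8100% + 0.2389 × 5.8000% = 10.0980%.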